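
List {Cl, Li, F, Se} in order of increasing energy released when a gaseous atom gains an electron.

Li < Se < F < Cl

Li is in period 2, group 1; F is in period 2, group 17; Cl is in period 3, group 17; Se is in period 4, group 16.
EA tends to increase across a period and decrease down a group, though the pattern is less regular than for IE or radius.
Here both period and group differ, so the two effects have to be weighed against each other.
Se > Li: period and group pull opposite ways; the across-period shift dominates (195 vs 60 kJ/mol).
F > Se: both effects reinforce here, so F is clearly the higher of the two.
Cl > F: this pair runs against the simple trend — see the exception note.
Note the exception: Cl has a higher electron affinity than F, contrary to the simple trend — F's small 2p subshell makes the incoming electron feel strong e⁻–e⁻ repulsion, so Cl actually releases more energy on gaining an electron.
Tabulated electron affinity (kJ/mol): Li 60, F 328, Cl 349, Se 195.
So from lowest to highest: Li < Se < F < Cl.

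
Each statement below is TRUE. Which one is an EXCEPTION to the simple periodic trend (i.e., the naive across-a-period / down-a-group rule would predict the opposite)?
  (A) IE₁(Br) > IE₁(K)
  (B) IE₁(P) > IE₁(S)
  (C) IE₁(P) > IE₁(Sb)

The general trend: IE₁ increases across a period and decreases down a group.
(A) Br (period 4, group 17) vs K (period 4, group 1): the stated order agrees with the simple trend.
(B) P (period 3, group 15) vs S (period 3, group 16): the stated order contradicts the simple trend.
(C) P (period 3, group 15) vs Sb (period 5, group 15): the stated order agrees with the simple trend.
The exception is (B): S (3p⁴) ionizes more easily than half-filled P (3p³) because the paired 3p electron in S is pushed out by e⁻–e⁻ repulsion.

(B)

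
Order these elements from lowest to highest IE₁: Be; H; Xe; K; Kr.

K, Be, Xe, H, Kr

H is in period 1, group 1; Be is in period 2, group 2; K is in period 4, group 1; Kr is in period 4, group 18; Xe is in period 5, group 18.
IE₁ increases left→right with effective nuclear charge and decreases top→bottom as the valence shell moves farther out.
Here both period and group differ, so the two effects have to be weighed against each other.
Be > K: relative to K, both the across-period and down-group shifts push Be's first ionization energy up.
Xe > Be: period and group pull opposite ways; the across-period shift dominates (1170 vs 900 kJ/mol).
H > Xe: period and group pull opposite ways; the down-group shift dominates (1312 vs 1170 kJ/mol).
Kr > H: period and group pull opposite ways; the across-period shift dominates (1351 vs 1312 kJ/mol).
For reference (kJ/mol): H 1312, Be 900, K 419, Kr 1351, Xe 1170.
So from lowest to highest: K < Be < Xe < H < Kr.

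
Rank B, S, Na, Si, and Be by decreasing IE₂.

IE_2 is the cost of taking one more electron from the +1 cation: B⁺ still has 2 valence electrons; S⁺ still has 5 valence electrons; Na⁺ is the bare [Ne] core; Si⁺ still has 3 valence electrons; Be⁺ still has 1 valence electron.
Breaking into a closed-shell core is much more expensive than removing a leftover valence electron — Na has the largest IE_2 here.
Valence configurations: B⁺ [He]2s², S⁺ [Ne]3s²3p³, Si⁺ [Ne]3s²3p¹, Be⁺ [He]2s¹.
The numbers (kJ/mol): B 2427, S 2252, Na 4562, Si 1577, Be 1757.
So the second ionization energies run Si < Be < S < B < Na.

Na > B > S > Be > Si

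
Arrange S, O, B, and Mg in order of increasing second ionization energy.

Mg, S, B, O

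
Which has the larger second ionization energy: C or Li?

Li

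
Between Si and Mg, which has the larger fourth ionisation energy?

Mg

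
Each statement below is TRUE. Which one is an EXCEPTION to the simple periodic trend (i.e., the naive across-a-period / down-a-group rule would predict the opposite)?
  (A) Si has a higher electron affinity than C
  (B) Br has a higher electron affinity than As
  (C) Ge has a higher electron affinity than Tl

(A)

The general trend: electron affinity increases across a period and decreases down a group.
(A) Si (period 3, group 14) vs C (period 2, group 14): the stated order contradicts the simple trend.
(B) Br (period 4, group 17) vs As (period 4, group 15): the stated order agrees with the simple trend.
(C) Ge (period 4, group 14) vs Tl (period 6, group 13): the stated order agrees with the simple trend.
The exception is (A): Si's larger, more diffuse 3p orbitals accept an added electron slightly more readily than C's compact 2p.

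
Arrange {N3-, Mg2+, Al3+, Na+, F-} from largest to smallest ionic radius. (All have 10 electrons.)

N3-, F-, Na+, Mg2+, Al3+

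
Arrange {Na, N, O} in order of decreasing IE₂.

Na > O > N

The second ionization energy removes an electron from the +1 ion. For each element: Na⁺ is the bare [Ne] core; N⁺ still has 4 valence electrons; O⁺ still has 5 valence electrons.
Breaking into a closed-shell core is much more expensive than removing a leftover valence electron — Na has the largest IE_2 here.
Valence configurations: N⁺ [He]2s²2p², O⁺ [He]2s²2p³.
Tabulated IE_2 (kJ/mol): Na 4562, N 2856, O 3388.
Hence IE_2: N < O < Na.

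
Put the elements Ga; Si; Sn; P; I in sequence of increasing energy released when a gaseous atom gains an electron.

Si is in period 3, group 14; P is in period 3, group 15; Ga is in period 4, group 13; Sn is in period 5, group 14; I is in period 5, group 17.
Adding an electron releases more energy for atoms nearer the top right (short of the noble gases).
Here both period and group differ, so the two effects have to be weighed against each other.
P > Ga: both effects reinforce here, so P is clearly the higher of the two.
Sn > P: this pair runs against the simple trend — see the exception note.
Si > Sn: Si sits above Sn in group 14, so the down-group effect alone puts Si higher.
I > Si: period and group pull opposite ways; the across-period shift dominates (295 vs 134 kJ/mol).
Note the exception: Sn has a higher electron affinity than P, contrary to the simple trend — adding an electron to P's half-filled np³ subshell costs electron-pairing energy.
Note the exception: Si has a higher electron affinity than P, contrary to the simple trend — adding an electron to P's half-filled 3p³ is unfavourable, so Si (3p²) has the more exothermic EA.
For reference (kJ/mol): Si 134, P 72, Ga 29, Sn 107, I 295.
So from lowest to highest: Ga < P < Sn < Si < I.

Ga, P, Sn, Si, I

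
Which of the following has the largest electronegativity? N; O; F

F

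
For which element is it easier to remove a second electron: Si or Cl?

Si

The second ionization energy removes an electron from the +1 ion. For each element: Si⁺ still has 3 valence electrons; Cl⁺ still has 6 valence electrons.
All are still removing valence electrons, so compare the +1 ions as you would atoms: IE_2 generally rises across a period (higher Z_eff) and falls down a group (larger shell), subject to the usual subshell exceptions.
Valence configurations: Si⁺ [Ne]3s²3p¹, Cl⁺ [Ne]3s²3p⁴.
Approximate IE_2 values (kJ/mol): Si 1577, Cl 2298.
Overall IE_2 order: Si < Cl.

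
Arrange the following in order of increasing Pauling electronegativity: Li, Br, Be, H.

Li < Be < H < Br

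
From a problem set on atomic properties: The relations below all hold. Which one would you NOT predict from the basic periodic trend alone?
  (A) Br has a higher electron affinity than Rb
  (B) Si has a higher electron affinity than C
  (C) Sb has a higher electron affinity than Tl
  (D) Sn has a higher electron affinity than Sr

The general trend: electron affinity increases across a period and decreases down a group.
(A) Br (period 4, group 17) vs Rb (period 5, group 1): the stated order agrees with the simple trend.
(B) Si (period 3, group 14) vs C (period 2, group 14): the stated order contradicts the simple trend.
(C) Sb (period 5, group 15) vs Tl (period 6, group 13): the stated order agrees with the simple trend.
(D) Sn (period 5, group 14) vs Sr (period 5, group 2): the stated order agrees with the simple trend.
The exception is (B): Si's larger, more diffuse 3p orbitals accept an added electron slightly more readily than C's compact 2p.

(B)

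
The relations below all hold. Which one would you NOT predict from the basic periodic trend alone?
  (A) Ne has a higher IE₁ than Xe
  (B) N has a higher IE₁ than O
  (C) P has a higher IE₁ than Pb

The general trend: IE₁ increases across a period and decreases down a group.
(A) Ne (period 2, group 18) vs Xe (period 5, group 18): the stated order agrees with the simple trend.
(B) N (period 2, group 15) vs O (period 2, group 16): the stated order contradicts the simple trend.
(C) P (period 3, group 15) vs Pb (period 6, group 14): the stated order agrees with the simple trend.
The exception is (B): pairing an electron in O's 2p⁴ costs repulsion energy, so O ionizes more easily than half-filled N (2p³).

(B)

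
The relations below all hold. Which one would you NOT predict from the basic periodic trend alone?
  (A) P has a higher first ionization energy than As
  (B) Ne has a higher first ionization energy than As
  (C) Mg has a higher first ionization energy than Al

The general trend: first ionization energy increases across a period and decreases down a group.
(A) P (period 3, group 15) vs As (period 4, group 15): the stated order agrees with the simple trend.
(B) Ne (period 2, group 18) vs As (period 4, group 15): the stated order agrees with the simple trend.
(C) Mg (period 3, group 2) vs Al (period 3, group 13): the stated order contradicts the simple trend.
The exception is (C): Al's single 3p electron is easier to remove than one from Mg's filled 3s².

(C)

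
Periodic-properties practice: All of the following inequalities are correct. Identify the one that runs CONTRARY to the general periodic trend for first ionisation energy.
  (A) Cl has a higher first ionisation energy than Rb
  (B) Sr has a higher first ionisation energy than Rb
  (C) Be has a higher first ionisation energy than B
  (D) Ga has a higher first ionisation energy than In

(C)

The general trend: first ionisation energy increases across a period and decreases down a group.
(A) Cl (period 3, group 17) vs Rb (period 5, group 1): the stated order agrees with the simple trend.
(B) Sr (period 5, group 2) vs Rb (period 5, group 1): the stated order agrees with the simple trend.
(C) Be (period 2, group 2) vs B (period 2, group 13): the stated order contradicts the simple trend.
(D) Ga (period 4, group 13) vs In (period 5, group 13): the stated order agrees with the simple trend.
The exception is (C): removing B's lone 2p electron is easier than breaking Be's filled 2s².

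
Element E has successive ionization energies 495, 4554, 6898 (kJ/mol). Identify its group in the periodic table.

Look for the largest jump between consecutive ionization energies: IE2/IE1 ≈ 9.2, far larger than any earlier ratio.
That jump marks the point where a core electron is being removed. So the atom has 1 valence electron.
A main-group element with 1 valence electron is in group 1.

Group 1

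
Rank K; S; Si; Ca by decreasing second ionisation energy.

K, S, Si, Ca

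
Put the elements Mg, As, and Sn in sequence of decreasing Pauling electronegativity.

Mg is in period 3, group 2; As is in period 4, group 15; Sn is in period 5, group 14.
Atoms toward the upper right of the periodic table pull bonding electrons most strongly.
Here both period and group differ, so the two effects have to be weighed against each other.
Sn > Mg: the two effects oppose for this pair; the across-period effect wins (1.96 vs 1.31).
As > Sn: both effects reinforce here, so As is clearly the higher of the two.
For reference (Pauling): Mg 1.31, As 2.18, Sn 1.96.
So from highest to lowest: As > Sn > Mg.

As > Sn > Mg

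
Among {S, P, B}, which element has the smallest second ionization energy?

P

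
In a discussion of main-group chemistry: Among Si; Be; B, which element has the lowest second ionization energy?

After 1 electron has been removed, what remains? Si⁺ still has 3 valence electrons; Be⁺ still has 1 valence electron; B⁺ still has 2 valence electrons.
All are still removing valence electrons, so compare the +1 ions as you would atoms: IE_2 generally rises across a period (higher Z_eff) and falls down a group (larger shell), subject to the usual subshell exceptions.
Valence configurations: Si⁺ [Ne]3s²3p¹, Be⁺ [He]2s¹, B⁺ [He]2s².
The numbers (kJ/mol): Si 1577, Be 1757, B 2427.
Overall IE_2 order: Si < Be < B.

Si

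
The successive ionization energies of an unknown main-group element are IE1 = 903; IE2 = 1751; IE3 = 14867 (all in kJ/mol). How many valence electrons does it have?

Look for the largest jump between consecutive ionization energies: IE3/IE2 ≈ 8.5, far larger than any earlier ratio.
That jump marks the point where a core electron is being removed. So the atom has 2 valence electrons.

2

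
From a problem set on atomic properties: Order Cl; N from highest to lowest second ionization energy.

N > Cl

Consider each +1 ion: Cl⁺ still has 6 valence electrons; N⁺ still has 4 valence electrons.
All are still removing valence electrons, so compare the +1 ions as you would atoms: IE_2 generally rises across a period (higher Z_eff) and falls down a group (larger shell), subject to the usual subshell exceptions.
Valence configurations: Cl⁺ [Ne]3s²3p⁴, N⁺ [He]2s²2p².
Approximate IE_2 values (kJ/mol): Cl 2298, N 2856.
Hence IE_2: Cl < N.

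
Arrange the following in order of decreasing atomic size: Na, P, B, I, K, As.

B is in period 2, group 13; Na is in period 3, group 1; P is in period 3, group 15; K is in period 4, group 1; As is in period 4, group 15; I is in period 5, group 17.
Radius decreases left→right (rising Z_eff, same n) and increases top→bottom (higher n).
These span different periods and groups, so the two trends combine.
P > B: the two effects oppose for this pair; the down-group effect wins (111 vs 85 pm).
As > P: they share group 15; the group trend gives As the larger value.
I > As: the two effects oppose for this pair; the down-group effect wins (133 vs 121 pm).
Na > I: the two effects oppose for this pair; the across-period effect wins (155 vs 133 pm).
K > Na: they share group 1; the group trend gives K the larger value.
Approximate values (pm): B 85, Na 155, P 111, K 196, As 121, I 133.
So from largest to smallest: K > Na > I > As > P > B.

K > Na > I > As > P > B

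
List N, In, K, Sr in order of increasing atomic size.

N is in period 2, group 15; K is in period 4, group 1; Sr is in period 5, group 2; In is in period 5, group 13.
Moving right in a period, electrons are added to the same shell under a stronger nuclear pull, so atoms get smaller; moving down, a new shell is opened and atoms get larger.
Neither a single period nor a single group — weigh both effects.
In > N: relative to N, both the across-period and down-group shifts push In's atomic radius up.
Sr > In: Sr lies to the left of In in period 5, so the across-period effect alone puts Sr larger.
K > Sr: the two effects oppose for this pair; the across-period effect wins (196 vs 185 pm).
Tabulated atomic radius (pm): N 71, K 196, Sr 185, In 142.
So from smallest to largest: N < In < Sr < K.

N < In < Sr < K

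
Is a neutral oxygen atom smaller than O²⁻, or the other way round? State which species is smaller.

Forming O²⁻ adds 2 electrons to O. More electron–electron repulsion in the same shell, with unchanged nuclear charge, lets the cloud expand.
An anion is larger than its parent atom: O²⁻ > O.

O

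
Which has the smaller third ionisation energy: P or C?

P

After 2 electrons have been removed, what remains? P²⁺ still has 3 valence electrons; C²⁺ still has 2 valence electrons.
All are still removing valence electrons, so compare the +2 ions as you would atoms: IE_3 generally rises across a period (higher Z_eff) and falls down a group (larger shell), subject to the usual subshell exceptions.
Valence configurations: P²⁺ [Ne]3s²3p¹, C²⁺ [He]2s².
Tabulated IE_3 (kJ/mol): P 2914, C 4620.
Hence IE_3: P < C.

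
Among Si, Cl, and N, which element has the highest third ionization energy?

IE_3 is the cost of taking one more electron from the +2 cation: Si²⁺ still has 2 valence electrons; Cl²⁺ still has 5 valence electrons; N²⁺ still has 3 valence electrons.
All are still removing valence electrons, so compare the +2 ions as you would atoms: IE_3 generally rises across a period (higher Z_eff) and falls down a group (larger shell), subject to the usual subshell exceptions.
Valence configurations: Si²⁺ [Ne]3s², Cl²⁺ [Ne]3s²3p³, N²⁺ [He]2s²2p¹.
Approximate IE_3 values (kJ/mol): Si 3232, Cl 3822, N 4578.
Overall IE_3 order: Si < Cl < N.

N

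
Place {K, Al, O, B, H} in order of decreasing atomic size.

K, Al, B, O, H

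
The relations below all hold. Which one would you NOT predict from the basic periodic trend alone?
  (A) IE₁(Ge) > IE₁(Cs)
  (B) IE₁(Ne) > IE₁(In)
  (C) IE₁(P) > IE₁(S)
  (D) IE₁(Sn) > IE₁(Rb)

(C)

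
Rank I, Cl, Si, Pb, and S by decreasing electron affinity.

Cl > I > S > Si > Pb

Si is in period 3, group 14; S is in period 3, group 16; Cl is in period 3, group 17; I is in period 5, group 17; Pb is in period 6, group 14.
Electron affinity generally becomes more exothermic across a period toward the halogens and less exothermic down a group.
Neither a single period nor a single group — weigh both effects.
Si > Pb: they share group 14; the group trend gives Si the larger value.
S > Si: both are in period 3; the period trend gives S the larger value.
I > S: the two effects oppose for this pair; the across-period effect wins (295 vs 200 kJ/mol).
Cl > I: they share group 17; the group trend gives Cl the larger value.
Tabulated electron affinity (kJ/mol): Si 134, S 200, Cl 349, I 295, Pb 35.
So from highest to lowest: Cl > I > S > Si > Pb.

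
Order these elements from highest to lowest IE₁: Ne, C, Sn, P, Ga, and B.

Ne, C, P, B, Sn, Ga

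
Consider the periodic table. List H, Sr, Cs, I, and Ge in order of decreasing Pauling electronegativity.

I > H > Ge > Sr > Cs

Atoms toward the upper right of the periodic table pull bonding electrons most strongly.
Neither a single period nor a single group — weigh both effects.
Sr > Cs: both effects reinforce here, so Sr is clearly the higher of the two.
Ge > Sr: relative to Sr, both the across-period and down-group shifts push Ge's electronegativity up.
H > Ge: period and group pull opposite ways; the down-group shift dominates (2.20 vs 2.01).
I > H: the two effects oppose for this pair; the across-period effect wins (2.66 vs 2.20).
Tabulated electronegativity (Pauling): H 2.20, Ge 2.01, Sr 0.95, I 2.66, Cs 0.79.
So from highest to lowest: I > H > Ge > Sr > Cs.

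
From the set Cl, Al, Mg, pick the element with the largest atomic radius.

Mg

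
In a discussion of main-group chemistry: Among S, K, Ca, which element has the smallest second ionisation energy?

The second ionization energy removes an electron from the +1 ion. For each element: S⁺ still has 5 valence electrons; K⁺ is the bare [Ar] core; Ca⁺ still has 1 valence electron.
Core electrons are held far more tightly than valence electrons, so K tops the IE_2 order.
Valence configurations: S⁺ [Ne]3s²3p³, Ca⁺ [Ar]4s¹.
Tabulated IE_2 (kJ/mol): S 2252, K 3052, Ca 1145.
So the second ionization energies run Ca < S < K.

Ca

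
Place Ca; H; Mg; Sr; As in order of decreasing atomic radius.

Sr > Ca > Mg > As > H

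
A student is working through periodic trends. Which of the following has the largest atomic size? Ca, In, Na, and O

Ca

O is in period 2, group 16; Na is in period 3, group 1; Ca is in period 4, group 2; In is in period 5, group 13.
Radius decreases left→right (rising Z_eff, same n) and increases top→bottom (higher n).
Neither a single period nor a single group — weigh both effects.
In > O: both effects reinforce here, so In is clearly the larger of the two.
Na > In: period and group pull opposite ways; the across-period shift dominates (155 vs 142 pm).
Ca > Na: the two effects oppose for this pair; the down-group effect wins (171 vs 155 pm).
For reference (pm): O 63, Na 155, Ca 171, In 142.
The largest atomic size among these belongs to Ca.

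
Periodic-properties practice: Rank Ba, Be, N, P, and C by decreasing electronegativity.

Be is in period 2, group 2; C is in period 2, group 14; N is in period 2, group 15; P is in period 3, group 15; Ba is in period 6, group 2.
EN rises left→right (higher Z_eff, smaller atoms) and falls top→bottom (larger, more shielded atoms).
These span different periods and groups, so the two trends combine.
Be > Ba: Be sits above Ba in group 2, so the down-group effect alone puts Be higher.
P > Be: the two effects oppose for this pair; the across-period effect wins (2.19 vs 1.57).
C > P: the two effects oppose for this pair; the down-group effect wins (2.55 vs 2.19).
N > C: N lies to the right of C in period 2, so the across-period effect alone puts N higher.
Tabulated electronegativity (Pauling): Be 1.57, C 2.55, N 3.04, P 2.19, Ba 0.89.
So from highest to lowest: N > C > P > Be > Ba.

N > C > P > Be > Ba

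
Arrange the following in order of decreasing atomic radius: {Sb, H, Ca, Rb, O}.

Rb > Ca > Sb > O > H

H is in period 1, group 1; O is in period 2, group 16; Ca is in period 4, group 2; Rb is in period 5, group 1; Sb is in period 5, group 15.
Across a period the added protons contract the valence shell; down a group each new principal shell makes the atom larger.
These span different periods and groups, so the two trends combine.
O > H: period and group pull opposite ways; the down-group shift dominates (63 vs 32 pm).
Sb > O: relative to O, both the across-period and down-group shifts push Sb's atomic radius up.
Ca > Sb: period and group pull opposite ways; the across-period shift dominates (171 vs 140 pm).
Rb > Ca: relative to Ca, both the across-period and down-group shifts push Rb's atomic radius up.
Approximate values (pm): H 32, O 63, Ca 171, Rb 210, Sb 140.
So from largest to smallest: Rb > Ca > Sb > O > H.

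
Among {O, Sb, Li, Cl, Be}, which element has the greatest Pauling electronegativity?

O

Li is in period 2, group 1; Be is in period 2, group 2; O is in period 2, group 16; Cl is in period 3, group 17; Sb is in period 5, group 15.
Atoms toward the upper right of the periodic table pull bonding electrons most strongly.
Here both period and group differ, so the two effects have to be weighed against each other.
Be > Li: Be lies to the right of Li in period 2, so the across-period effect alone puts Be higher.
Sb > Be: period and group pull opposite ways; the across-period shift dominates (2.05 vs 1.57).
Cl > Sb: both effects reinforce here, so Cl is clearly the higher of the two.
O > Cl: period and group pull opposite ways; the down-group shift dominates (3.44 vs 3.16).
Approximate values (Pauling): Li 0.98, Be 1.57, O 3.44, Cl 3.16, Sb 2.05.
The greatest Pauling electronegativity among these belongs to O.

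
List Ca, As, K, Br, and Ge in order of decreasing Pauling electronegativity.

K is in period 4, group 1; Ca is in period 4, group 2; Ge is in period 4, group 14; As is in period 4, group 15; Br is in period 4, group 17.
Atoms toward the upper right of the periodic table pull bonding electrons most strongly.
All lie in period 4, so electronegativity increases left to right.
So from highest to lowest: Br > As > Ge > Ca > K.

Br, As, Ge, Ca, K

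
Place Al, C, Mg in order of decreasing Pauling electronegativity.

C, Al, Mg

C is in period 2, group 14; Mg is in period 3, group 2; Al is in period 3, group 13.
Atoms toward the upper right of the periodic table pull bonding electrons most strongly.
Here both period and group differ, so the two effects have to be weighed against each other.
Al > Mg: both are in period 3; the period trend gives Al the larger value.
C > Al: both effects reinforce here, so C is clearly the higher of the two.
For reference (Pauling): C 2.55, Mg 1.31, Al 1.61.
So from highest to lowest: C > Al > Mg.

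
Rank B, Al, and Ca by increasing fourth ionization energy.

IE_4 is the cost of taking one more electron from the +3 cation: B³⁺ is the bare [He] core; Al³⁺ is the bare [Ne] core; Ca³⁺ is already 1 electron into the core.
All of these are removing an electron from a noble-gas core or deeper; the smaller core (lower principal quantum number) is held far more tightly, and within a period the higher nuclear charge binds the same core more tightly.
The numbers (kJ/mol): B 25026, Al 11577, Ca 6491.
Overall IE_4 order: Ca < Al < B.

Ca < Al < B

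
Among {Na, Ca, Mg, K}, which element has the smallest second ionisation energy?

Ca

After 1 electron has been removed, what remains? Na⁺ is the bare [Ne] core; Ca⁺ still has 1 valence electron; Mg⁺ still has 1 valence electron; K⁺ is the bare [Ar] core.
Core electrons are held far more tightly than valence electrons, so K and Na top the IE_2 order.
Valence configurations: Ca⁺ [Ar]4s¹, Mg⁺ [Ne]3s¹.
Approximate IE_2 values (kJ/mol): Na 4562, Ca 1145, Mg 1451, K 3052.
Putting it together, IE_2: Ca < Mg < K < Na.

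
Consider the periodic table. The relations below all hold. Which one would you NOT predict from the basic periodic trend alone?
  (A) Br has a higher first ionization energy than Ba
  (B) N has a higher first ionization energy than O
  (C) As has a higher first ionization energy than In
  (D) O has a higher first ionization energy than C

The general trend: first ionization energy increases across a period and decreases down a group.
(A) Br (period 4, group 17) vs Ba (period 6, group 2): the stated order agrees with the simple trend.
(B) N (period 2, group 15) vs O (period 2, group 16): the stated order contradicts the simple trend.
(C) As (period 4, group 15) vs In (period 5, group 13): the stated order agrees with the simple trend.
(D) O (period 2, group 16) vs C (period 2, group 14): the stated order agrees with the simple trend.
The exception is (B): pairing an electron in O's 2p⁴ costs repulsion energy, so O ionizes more easily than half-filled N (2p³).

(B)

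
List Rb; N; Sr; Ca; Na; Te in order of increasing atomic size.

N < Te < Na < Ca < Sr < Rb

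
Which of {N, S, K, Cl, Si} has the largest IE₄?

N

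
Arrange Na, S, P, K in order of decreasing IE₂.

Consider each +1 ion: Na⁺ is the bare [Ne] core; S⁺ still has 5 valence electrons; P⁺ still has 4 valence electrons; K⁺ is the bare [Ar] core.
Breaking into a closed-shell core is much more expensive than removing a leftover valence electron — K and Na have the largest IE_2 here.
Valence configurations: S⁺ [Ne]3s²3p³, P⁺ [Ne]3s²3p².
Tabulated IE_2 (kJ/mol): Na 4562, S 2252, P 1907, K 3052.
Hence IE_2: P < S < K < Na.

Na, K, S, P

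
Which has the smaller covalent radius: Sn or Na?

Sn

Na is in period 3, group 1; Sn is in period 5, group 14.
Moving right in a period, electrons are added to the same shell under a stronger nuclear pull, so atoms get smaller; moving down, a new shell is opened and atoms get larger.
Here both period and group differ, so the two effects have to be weighed against each other.
Na > Sn: period and group pull opposite ways; the across-period shift dominates (155 vs 140 pm).
For reference (pm): Na 155, Sn 140.
So Sn has the smaller covalent radius (Sn < Na).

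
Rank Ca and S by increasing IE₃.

The third ionization energy removes an electron from the +2 ion. For each element: Ca²⁺ is the bare [Ar] core; S²⁺ still has 4 valence electrons.
Core electrons are held far more tightly than valence electrons, so Ca tops the IE_3 order.
Approximate IE_3 values (kJ/mol): Ca 4912, S 3357.
Overall IE_3 order: S < Ca.

S, Ca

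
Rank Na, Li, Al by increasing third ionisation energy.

Consider each +2 ion: Na²⁺ is already 1 electron into the core; Li²⁺ is already 1 electron into the core; Al²⁺ still has 1 valence electron.
Breaking into a closed-shell core is much more expensive than removing a leftover valence electron — Na and Li have the largest IE_3 here.
Approximate IE_3 values (kJ/mol): Na 6910, Li 11815, Al 2745.
So the third ionization energies run Al < Na < Li.

Al, Na, Li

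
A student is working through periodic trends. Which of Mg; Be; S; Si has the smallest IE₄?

Si

Consider each +3 ion: Mg³⁺ is already 1 electron into the core; Be³⁺ is already 1 electron into the core; S³⁺ still has 3 valence electrons; Si³⁺ still has 1 valence electron.
Pulling an electron out of a noble-gas core costs far more than removing a remaining valence electron, so Mg and Be sit at the high end of IE_4.
Valence configurations: S³⁺ [Ne]3s²3p¹, Si³⁺ [Ne]3s¹.
The numbers (kJ/mol): Mg 10543, Be 21007, S 4556, Si 4356.
Hence IE_4: Si < S < Mg < Be.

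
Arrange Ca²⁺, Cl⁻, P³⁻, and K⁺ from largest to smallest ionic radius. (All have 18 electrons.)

All of these have 18 electrons, so size is governed by nuclear charge alone: the more protons, the stronger the pull on the same electron cloud, and the smaller the ion.
Nuclear charges: Ca²⁺ (Z=20), K⁺ (Z=19), Cl⁻ (Z=17), P³⁻ (Z=15).
Largest to smallest: P³⁻ > Cl⁻ > K⁺ > Ca²⁺.

P³⁻ > Cl⁻ > K⁺ > Ca²⁺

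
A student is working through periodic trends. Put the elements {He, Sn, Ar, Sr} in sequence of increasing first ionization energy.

Sr, Sn, Ar, He

He is in period 1, group 18; Ar is in period 3, group 18; Sr is in period 5, group 2; Sn is in period 5, group 14.
Removing the outermost electron gets harder across a period and easier down a group.
These span different periods and groups, so the two trends combine.
Sn > Sr: both are in period 5; the period trend gives Sn the larger value.
Ar > Sn: both effects reinforce here, so Ar is clearly the higher of the two.
He > Ar: He sits above Ar in group 18, so the down-group effect alone puts He higher.
For reference (kJ/mol): He 2372, Ar 1521, Sr 550, Sn 709.
So from lowest to highest: Sr < Sn < Ar < He.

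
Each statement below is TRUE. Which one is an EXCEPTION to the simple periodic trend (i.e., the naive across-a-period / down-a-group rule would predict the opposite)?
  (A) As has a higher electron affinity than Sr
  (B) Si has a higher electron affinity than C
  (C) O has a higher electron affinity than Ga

(B)

The general trend: electron affinity increases across a period and decreases down a group.
(A) As (period 4, group 15) vs Sr (period 5, group 2): the stated order agrees with the simple trend.
(B) Si (period 3, group 14) vs C (period 2, group 14): the stated order contradicts the simple trend.
(C) O (period 2, group 16) vs Ga (period 4, group 13): the stated order agrees with the simple trend.
The exception is (B): Si's larger, more diffuse 3p orbitals accept an added electron slightly more readily than C's compact 2p.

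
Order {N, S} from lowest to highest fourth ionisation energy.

S, N

The fourth ionization energy removes an electron from the +3 ion. For each element: N³⁺ still has 2 valence electrons; S³⁺ still has 3 valence electrons.
All are still removing valence electrons, so compare the +3 ions as you would atoms: IE_4 generally rises across a period (higher Z_eff) and falls down a group (larger shell), subject to the usual subshell exceptions.
Valence configurations: N³⁺ [He]2s², S³⁺ [Ne]3s²3p¹.
Tabulated IE_4 (kJ/mol): N 7475, S 4556.
Putting it together, IE_4: S < N.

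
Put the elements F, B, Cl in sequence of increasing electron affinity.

B < F < Cl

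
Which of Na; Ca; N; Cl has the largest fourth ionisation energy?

Na

After 3 electrons have been removed, what remains? Na³⁺ is already 2 electrons into the core; Ca³⁺ is already 1 electron into the core; N³⁺ still has 2 valence electrons; Cl³⁺ still has 4 valence electrons.
Usually core removal costs more than valence removal, but here the competition is close: a tightly held n=2 valence electron can cost more to remove than an n=3 core electron, so the actual values have to decide it.
Valence configurations: N³⁺ [He]2s², Cl³⁺ [Ne]3s²3p².
The numbers (kJ/mol): Na 9543, Ca 6491, N 7475, Cl 5159.
So the fourth ionization energies run Cl < Ca < N < Na.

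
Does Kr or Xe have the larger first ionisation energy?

Kr

Kr is in period 4, group 18; Xe is in period 5, group 18.
Across a period the outer electron is held more tightly (higher IE₁); down a group it sits in a higher shell, more shielded, and comes off more easily.
All are in group 18, so first ionization energy increases up the group.
So Kr has the larger first ionisation energy (Kr > Xe).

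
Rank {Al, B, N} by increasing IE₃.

Al < B < N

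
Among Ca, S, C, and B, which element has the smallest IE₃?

S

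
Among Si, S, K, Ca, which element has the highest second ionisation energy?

IE_2 is the cost of taking one more electron from the +1 cation: Si⁺ still has 3 valence electrons; S⁺ still has 5 valence electrons; K⁺ is the bare [Ar] core; Ca⁺ still has 1 valence electron.
Breaking into a closed-shell core is much more expensive than removing a leftover valence electron — K has the largest IE_2 here.
Valence configurations: Si⁺ [Ne]3s²3p¹, S⁺ [Ne]3s²3p³, Ca⁺ [Ar]4s¹.
The numbers (kJ/mol): Si 1577, S 2252, K 3052, Ca 1145.
So the second ionization energies run Ca < Si < S < K.

K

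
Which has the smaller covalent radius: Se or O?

Atomic radius shrinks across a period as nuclear charge pulls the same shell inward, and grows down a group as new shells are added.
All are in group 16, so atomic radius increases down the group.
So O has the smaller covalent radius (O < Se).

O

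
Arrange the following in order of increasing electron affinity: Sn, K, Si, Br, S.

Si is in period 3, group 14; S is in period 3, group 16; K is in period 4, group 1; Br is in period 4, group 17; Sn is in period 5, group 14.
Atoms with high Z_eff and room in the valence shell (especially the halogens) have the most exothermic electron affinities.
These span different periods and groups, so the two trends combine.
Sn > K: period and group pull opposite ways; the across-period shift dominates (107 vs 48 kJ/mol).
Si > Sn: Si sits above Sn in group 14, so the down-group effect alone puts Si higher.
S > Si: both are in period 3; the period trend gives S the larger value.
Br > S: the two effects oppose for this pair; the across-period effect wins (325 vs 200 kJ/mol).
For reference (kJ/mol): Si 134, S 200, K 48, Br 325, Sn 107.
So from lowest to highest: K < Sn < Si < S < Br.

K < Sn < Si < S < Br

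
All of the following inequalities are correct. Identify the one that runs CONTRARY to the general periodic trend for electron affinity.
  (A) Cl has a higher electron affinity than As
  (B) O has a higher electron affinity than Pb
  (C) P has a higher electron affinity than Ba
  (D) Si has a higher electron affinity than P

The general trend: electron affinity increases across a period and decreases down a group.
(A) Cl (period 3, group 17) vs As (period 4, group 15): the stated order agrees with the simple trend.
(B) O (period 2, group 16) vs Pb (period 6, group 14): the stated order agrees with the simple trend.
(C) P (period 3, group 15) vs Ba (period 6, group 2): the stated order agrees with the simple trend.
(D) Si (period 3, group 14) vs P (period 3, group 15): the stated order contradicts the simple trend.
The exception is (D): adding an electron to P's half-filled 3p³ is unfavourable, so Si (3p²) has the more exothermic EA.

(D)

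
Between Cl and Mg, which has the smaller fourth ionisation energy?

IE_4 is the cost of taking one more electron from the +3 cation: Cl³⁺ still has 4 valence electrons; Mg³⁺ is already 1 electron into the core.
Breaking into a closed-shell core is much more expensive than removing a leftover valence electron — Mg has the largest IE_4 here.
The numbers (kJ/mol): Cl 5159, Mg 10543.
So the fourth ionization energies run Cl < Mg.

Cl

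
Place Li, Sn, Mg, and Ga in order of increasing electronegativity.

Li < Mg < Ga < Sn

Electronegativity increases across a period and decreases down a group, tracking effective nuclear charge and atomic size.
A diagonal step moves right (one effect) and down (the opposite effect) at once.
Mg > Li: period and group pull opposite ways; the across-period shift dominates (1.31 vs 0.98).
Ga > Mg: period and group pull opposite ways; the across-period shift dominates (1.81 vs 1.31).
Sn > Ga: period and group pull opposite ways; the across-period shift dominates (1.96 vs 1.81).
Approximate values (Pauling): Li 0.98, Mg 1.31, Ga 1.81, Sn 1.96.
So from lowest to highest: Li < Mg < Ga < Sn.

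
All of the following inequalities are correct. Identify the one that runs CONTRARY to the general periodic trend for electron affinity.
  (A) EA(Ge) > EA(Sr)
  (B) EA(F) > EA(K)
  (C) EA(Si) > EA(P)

The general trend: electron affinity increases across a period and decreases down a group.
(A) Ge (period 4, group 14) vs Sr (period 5, group 2): the stated order agrees with the simple trend.
(B) F (period 2, group 17) vs K (period 4, group 1): the stated order agrees with the simple trend.
(C) Si (period 3, group 14) vs P (period 3, group 15): the stated order contradicts the simple trend.
The exception is (C): adding an electron to P's half-filled 3p³ is unfavourable, so Si (3p²) has the more exothermic EA.

(C)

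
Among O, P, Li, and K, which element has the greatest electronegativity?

Li is in period 2, group 1; O is in period 2, group 16; P is in period 3, group 15; K is in period 4, group 1.
Electronegativity increases across a period and decreases down a group, tracking effective nuclear charge and atomic size.
These span different periods and groups, so the two trends combine.
Li > K: Li sits above K in group 1, so the down-group effect alone puts Li higher.
P > Li: period and group pull opposite ways; the across-period shift dominates (2.19 vs 0.98).
O > P: relative to P, both the across-period and down-group shifts push O's electronegativity up.
Approximate values (Pauling): Li 0.98, O 3.44, P 2.19, K 0.82.
The greatest electronegativity among these belongs to O.

O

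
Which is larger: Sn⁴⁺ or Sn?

Forming Sn⁴⁺ removes 4 electrons from Sn. Fewer electrons for the same nuclear charge means less shielding and a higher Z_eff on the remaining electrons.
A cation is smaller than its parent atom: Sn⁴⁺ < Sn.

Sn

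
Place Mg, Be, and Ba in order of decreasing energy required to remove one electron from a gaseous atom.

Be is in period 2, group 2; Mg is in period 3, group 2; Ba is in period 6, group 2.
Across a period the outer electron is held more tightly (higher IE₁); down a group it sits in a higher shell, more shielded, and comes off more easily.
All are in group 2, so first ionization energy increases up the group.
So from highest to lowest: Be > Mg > Ba.

Be > Mg > Ba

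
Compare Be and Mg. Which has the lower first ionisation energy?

Be is in period 2, group 2; Mg is in period 3, group 2.
Removing the outermost electron gets harder across a period and easier down a group.
All are in group 2, so first ionization energy increases up the group.
So Mg has the lower first ionisation energy (Mg < Be).

Mg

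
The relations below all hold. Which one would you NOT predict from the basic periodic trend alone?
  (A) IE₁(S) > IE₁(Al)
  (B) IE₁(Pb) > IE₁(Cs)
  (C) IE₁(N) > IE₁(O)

The general trend: first ionisation energy increases across a period and decreases down a group.
(A) S (period 3, group 16) vs Al (period 3, group 13): the stated order agrees with the simple trend.
(B) Pb (period 6, group 14) vs Cs (period 6, group 1): the stated order agrees with the simple trend.
(C) N (period 2, group 15) vs O (period 2, group 16): the stated order contradicts the simple trend.
The exception is (C): pairing an electron in O's 2p⁴ costs repulsion energy, so O ionizes more easily than half-filled N (2p³).

(C)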